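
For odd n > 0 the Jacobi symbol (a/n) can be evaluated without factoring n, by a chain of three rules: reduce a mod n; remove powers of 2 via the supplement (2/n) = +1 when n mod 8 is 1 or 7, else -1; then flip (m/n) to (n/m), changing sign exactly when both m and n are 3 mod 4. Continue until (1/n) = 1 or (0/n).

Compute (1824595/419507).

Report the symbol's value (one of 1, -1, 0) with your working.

(1824595/419507) = (146567/419507)   [reduce mod 419507]
reciprocity: (146567/419507) = -1·(419507/146567) since 146567 mod 4 = 3, 419507 mod 4 = 3; sign now -1
(419507/146567) = (126373/146567)   [reduce mod 146567]
reciprocity: (126373/146567) = +1·(146567/126373) since 126373 mod 4 = 1, 146567 mod 4 = 3; sign now -1
(146567/126373) = (20194/126373)   [reduce mod 126373]
20194 = 2^1·10097; (2/126373) = -1 since 126373 mod 8 = 5, so (20194/126373) = (-1)^1·(10097/126373); sign now +1
reciprocity: (10097/126373) = +1·(126373/10097) since 10097 mod 4 = 1, 126373 mod 4 = 1; sign now +1
(126373/10097) = (5209/10097)   [reduce mod 10097]
reciprocity: (5209/10097) = +1·(10097/5209) since 5209 mod 4 = 1, 10097 mod 4 = 1; sign now +1
(10097/5209) = (4888/5209)   [reduce mod 5209]
4888 = 2^3·611; (2/5209) = +1 since 5209 mod 8 = 1, so (4888/5209) = (+1)^3·(611/5209); sign now +1
reciprocity: (611/5209) = +1·(5209/611) since 611 mod 4 = 3, 5209 mod 4 = 1; sign now +1
(5209/611) = (321/611)   [reduce mod 611]
reciprocity: (321/611) = +1·(611/321) since 321 mod 4 = 1, 611 mod 4 = 3; sign now +1
(611/321) = (290/321)   [reduce mod 321]
290 = 2^1·145; (2/321) = +1 since 321 mod 8 = 1, so (290/321) = (+1)^1·(145/321); sign now +1
reciprocity: (145/321) = +1·(321/145) since 145 mod 4 = 1, 321 mod 4 = 1; sign now +1
(321/145) = (31/145)   [reduce mod 145]
reciprocity: (31/145) = +1·(145/31) since 31 mod 4 = 3, 145 mod 4 = 1; sign now +1
(145/31) = (21/31)   [reduce mod 31]
reciprocity: (21/31) = +1·(31/21) since 21 mod 4 = 1, 31 mod 4 = 3; sign now +1
(31/21) = (10/21)   [reduce mod 21]
10 = 2^1·5; (2/21) = -1 since 21 mod 8 = 5, so (10/21) = (-1)^1·(5/21); sign now -1
reciprocity: (5/21) = +1·(21/5) since 5 mod 4 = 1, 21 mod 4 = 1; sign now -1
(21/5) = (1/5)   [reduce mod 5]
(1/5) = 1; final value = sign = -1

-1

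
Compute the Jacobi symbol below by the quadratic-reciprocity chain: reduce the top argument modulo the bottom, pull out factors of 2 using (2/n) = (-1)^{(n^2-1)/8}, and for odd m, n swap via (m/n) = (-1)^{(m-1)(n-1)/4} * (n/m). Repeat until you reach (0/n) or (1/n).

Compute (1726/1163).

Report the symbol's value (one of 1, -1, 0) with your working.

(1726/1163): 1726 mod 1163 = 563, so (1726/1163) = (563/1163)
flip (563/1163) -> (1163/563): both odd, 563 mod 4 = 3, 1163 mod 4 = 3, so the flip contributes -1; sign now -1
(1163/563): 1163 mod 563 = 37, so (1163/563) = (37/563)
flip (37/563) -> (563/37): both odd, 37 mod 4 = 1, 563 mod 4 = 3, so the flip contributes +1; sign now -1
(563/37): 563 mod 37 = 8, so (563/37) = (8/37)
factor out 2^3: 8 = 2^3·1; with 37 mod 8 = 5, (2/37) = -1; sign now +1; continue with (1/37)
reached (1/37) = 1, so the symbol is +1

1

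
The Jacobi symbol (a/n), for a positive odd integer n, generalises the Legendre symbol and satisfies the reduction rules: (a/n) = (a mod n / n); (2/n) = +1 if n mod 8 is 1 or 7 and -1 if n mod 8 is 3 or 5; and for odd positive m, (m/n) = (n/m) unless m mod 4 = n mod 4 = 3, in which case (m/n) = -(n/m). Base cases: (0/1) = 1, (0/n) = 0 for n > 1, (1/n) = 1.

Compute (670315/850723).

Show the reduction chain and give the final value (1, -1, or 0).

-1

reciprocity: (670315/850723) = -1·(850723/670315) since 670315 mod 4 = 3, 850723 mod 4 = 3; sign now -1
(850723/670315) = (180408/670315)   [reduce mod 670315]
180408 = 2^3·22551; (2/670315) = -1 since 670315 mod 8 = 3, so (180408/670315) = (-1)^3·(22551/670315); sign now +1
reciprocity: (22551/670315) = -1·(670315/22551) since 22551 mod 4 = 3, 670315 mod 4 = 3; sign now -1
(670315/22551) = (16336/22551)   [reduce mod 22551]
16336 = 2^4·1021; (2/22551) = +1 since 22551 mod 8 = 7, so (16336/22551) = (+1)^4·(1021/22551); sign now -1
reciprocity: (1021/22551) = +1·(22551/1021) since 1021 mod 4 = 1, 22551 mod 4 = 3; sign now -1
(22551/1021) = (89/1021)   [reduce mod 1021]
reciprocity: (89/1021) = +1·(1021/89) since 89 mod 4 = 1, 1021 mod 4 = 1; sign now -1
(1021/89) = (42/89)   [reduce mod 89]
42 = 2^1·21; (2/89) = +1 since 89 mod 8 = 1, so (42/89) = (+1)^1·(21/89); sign now -1
reciprocity: (21/89) = +1·(89/21) since 21 mod 4 = 1, 89 mod 4 = 1; sign now -1
(89/21) = (5/21)   [reduce mod 21]
reciprocity: (5/21) = +1·(21/5) since 5 mod 4 = 1, 21 mod 4 = 1; sign now -1
(21/5) = (1/5)   [reduce mod 5]
(1/5) = 1; final value = sign = -1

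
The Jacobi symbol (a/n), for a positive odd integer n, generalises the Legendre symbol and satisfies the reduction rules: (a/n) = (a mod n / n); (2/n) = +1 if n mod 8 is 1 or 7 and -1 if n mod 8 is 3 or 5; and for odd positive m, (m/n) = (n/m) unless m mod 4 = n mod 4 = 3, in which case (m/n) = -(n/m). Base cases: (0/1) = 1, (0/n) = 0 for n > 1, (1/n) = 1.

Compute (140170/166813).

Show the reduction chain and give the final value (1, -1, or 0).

0

140170 = 2^1·70085; (2/166813) = -1 since 166813 mod 8 = 5, so (140170/166813) = (-1)^1·(70085/166813); sign now -1
reciprocity: (70085/166813) = +1·(166813/70085) since 70085 mod 4 = 1, 166813 mod 4 = 1; sign now -1
(166813/70085) = (26643/70085)   [reduce mod 70085]
reciprocity: (26643/70085) = +1·(70085/26643) since 26643 mod 4 = 3, 70085 mod 4 = 1; sign now -1
(70085/26643) = (16799/26643)   [reduce mod 26643]
reciprocity: (16799/26643) = -1·(26643/16799) since 16799 mod 4 = 3, 26643 mod 4 = 3; sign now +1
(26643/16799) = (9844/16799)   [reduce mod 16799]
9844 = 2^2·2461; (2/16799) = +1 since 16799 mod 8 = 7, so (9844/16799) = (+1)^2·(2461/16799); sign now +1
reciprocity: (2461/16799) = +1·(16799/2461) since 2461 mod 4 = 1, 16799 mod 4 = 3; sign now +1
(16799/2461) = (2033/2461)   [reduce mod 2461]
reciprocity: (2033/2461) = +1·(2461/2033) since 2033 mod 4 = 1, 2461 mod 4 = 1; sign now +1
(2461/2033) = (428/2033)   [reduce mod 2033]
428 = 2^2·107; (2/2033) = +1 since 2033 mod 8 = 1, so (428/2033) = (+1)^2·(107/2033); sign now +1
reciprocity: (107/2033) = +1·(2033/107) since 107 mod 4 = 3, 2033 mod 4 = 1; sign now +1
(2033/107) = (0/107)   [reduce mod 107]
(0/107) = 0   [gcd(a, n) > 1]; final value = 0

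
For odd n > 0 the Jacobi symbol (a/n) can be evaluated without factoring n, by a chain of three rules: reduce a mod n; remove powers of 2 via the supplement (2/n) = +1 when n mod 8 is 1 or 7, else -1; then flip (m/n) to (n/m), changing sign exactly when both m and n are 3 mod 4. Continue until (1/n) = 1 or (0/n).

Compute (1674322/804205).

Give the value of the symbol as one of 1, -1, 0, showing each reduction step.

-1

(1674322/804205): 1674322 mod 804205 = 65912, so (1674322/804205) = (65912/804205)
factor out 2^3: 65912 = 2^3·8239; with 804205 mod 8 = 5, (2/804205) = -1; sign now -1; continue with (8239/804205)
flip (8239/804205) -> (804205/8239): both odd, 8239 mod 4 = 3, 804205 mod 4 = 1, so the flip contributes +1; sign now -1
(804205/8239): 804205 mod 8239 = 5022, so (804205/8239) = (5022/8239)
factor out 2^1: 5022 = 2^1·2511; with 8239 mod 8 = 7, (2/8239) = +1; sign now -1; continue with (2511/8239)
flip (2511/8239) -> (8239/2511): both odd, 2511 mod 4 = 3, 8239 mod 4 = 3, so the flip contributes -1; sign now +1
(8239/2511): 8239 mod 2511 = 706, so (8239/2511) = (706/2511)
factor out 2^1: 706 = 2^1·353; with 2511 mod 8 = 7, (2/2511) = +1; sign now +1; continue with (353/2511)
flip (353/2511) -> (2511/353): both odd, 353 mod 4 = 1, 2511 mod 4 = 3, so the flip contributes +1; sign now +1
(2511/353): 2511 mod 353 = 40, so (2511/353) = (40/353)
factor out 2^3: 40 = 2^3·5; with 353 mod 8 = 1, (2/353) = +1; sign now +1; continue with (5/353)
flip (5/353) -> (353/5): both odd, 5 mod 4 = 1, 353 mod 4 = 1, so the flip contributes +1; sign now +1
(353/5): 353 mod 5 = 3, so (353/5) = (3/5)
flip (3/5) -> (5/3): both odd, 3 mod 4 = 3, 5 mod 4 = 1, so the flip contributes +1; sign now +1
(5/3): 5 mod 3 = 2, so (5/3) = (2/3)
factor out 2^1: 2 = 2^1·1; with 3 mod 8 = 3, (2/3) = -1; sign now -1; continue with (1/3)
reached (1/3) = 1, so the symbol is -1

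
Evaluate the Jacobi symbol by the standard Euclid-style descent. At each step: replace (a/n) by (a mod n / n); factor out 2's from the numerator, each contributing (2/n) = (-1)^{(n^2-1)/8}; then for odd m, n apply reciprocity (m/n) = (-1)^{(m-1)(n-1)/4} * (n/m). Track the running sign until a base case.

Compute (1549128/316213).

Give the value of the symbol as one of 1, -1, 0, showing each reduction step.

-1

(1549128/316213) = (284276/316213)   [reduce mod 316213]
284276 = 2^2·71069; (2/316213) = -1 since 316213 mod 8 = 5, so (284276/316213) = (-1)^2·(71069/316213); sign now +1
reciprocity: (71069/316213) = +1·(316213/71069) since 71069 mod 4 = 1, 316213 mod 4 = 1; sign now +1
(316213/71069) = (31937/71069)   [reduce mod 71069]
reciprocity: (31937/71069) = +1·(71069/31937) since 31937 mod 4 = 1, 71069 mod 4 = 1; sign now +1
(71069/31937) = (7195/31937)   [reduce mod 31937]
reciprocity: (7195/31937) = +1·(31937/7195) since 7195 mod 4 = 3, 31937 mod 4 = 1; sign now +1
(31937/7195) = (3157/7195)   [reduce mod 7195]
reciprocity: (3157/7195) = +1·(7195/3157) since 3157 mod 4 = 1, 7195 mod 4 = 3; sign now +1
(7195/3157) = (881/3157)   [reduce mod 3157]
reciprocity: (881/3157) = +1·(3157/881) since 881 mod 4 = 1, 3157 mod 4 = 1; sign now +1
(3157/881) = (514/881)   [reduce mod 881]
514 = 2^1·257; (2/881) = +1 since 881 mod 8 = 1, so (514/881) = (+1)^1·(257/881); sign now +1
reciprocity: (257/881) = +1·(881/257) since 257 mod 4 = 1, 881 mod 4 = 1; sign now +1
(881/257) = (110/257)   [reduce mod 257]
110 = 2^1·55; (2/257) = +1 since 257 mod 8 = 1, so (110/257) = (+1)^1·(55/257); sign now +1
reciprocity: (55/257) = +1·(257/55) since 55 mod 4 = 3, 257 mod 4 = 1; sign now +1
(257/55) = (37/55)   [reduce mod 55]
reciprocity: (37/55) = +1·(55/37) since 37 mod 4 = 1, 55 mod 4 = 3; sign now +1
(55/37) = (18/37)   [reduce mod 37]
18 = 2^1·9; (2/37) = -1 since 37 mod 8 = 5, so (18/37) = (-1)^1·(9/37); sign now -1
reciprocity: (9/37) = +1·(37/9) since 9 mod 4 = 1, 37 mod 4 = 1; sign now -1
(37/9) = (1/9)   [reduce mod 9]
(1/9) = 1; final value = sign = -1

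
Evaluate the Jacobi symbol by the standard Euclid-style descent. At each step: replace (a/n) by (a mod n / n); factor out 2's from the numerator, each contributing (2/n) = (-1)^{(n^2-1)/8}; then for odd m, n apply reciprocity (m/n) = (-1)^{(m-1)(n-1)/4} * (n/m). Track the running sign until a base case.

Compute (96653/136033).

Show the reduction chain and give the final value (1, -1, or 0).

1

flip (96653/136033) -> (136033/96653): both odd, 96653 mod 4 = 1, 136033 mod 4 = 1, so the flip contributes +1; sign now +1
(136033/96653): 136033 mod 96653 = 39380, so (136033/96653) = (39380/96653)
factor out 2^2: 39380 = 2^2·9845; with 96653 mod 8 = 5, (2/96653) = -1; sign now +1; continue with (9845/96653)
flip (9845/96653) -> (96653/9845): both odd, 9845 mod 4 = 1, 96653 mod 4 = 1, so the flip contributes +1; sign now +1
(96653/9845): 96653 mod 9845 = 8048, so (96653/9845) = (8048/9845)
factor out 2^4: 8048 = 2^4·503; with 9845 mod 8 = 5, (2/9845) = -1; sign now +1; continue with (503/9845)
flip (503/9845) -> (9845/503): both odd, 503 mod 4 = 3, 9845 mod 4 = 1, so the flip contributes +1; sign now +1
(9845/503): 9845 mod 503 = 288, so (9845/503) = (288/503)
factor out 2^5: 288 = 2^5·9; with 503 mod 8 = 7, (2/503) = +1; sign now +1; continue with (9/503)
flip (9/503) -> (503/9): both odd, 9 mod 4 = 1, 503 mod 4 = 3, so the flip contributes +1; sign now +1
(503/9): 503 mod 9 = 8, so (503/9) = (8/9)
factor out 2^3: 8 = 2^3·1; with 9 mod 8 = 1, (2/9) = +1; sign now +1; continue with (1/9)
reached (1/9) = 1, so the symbol is +1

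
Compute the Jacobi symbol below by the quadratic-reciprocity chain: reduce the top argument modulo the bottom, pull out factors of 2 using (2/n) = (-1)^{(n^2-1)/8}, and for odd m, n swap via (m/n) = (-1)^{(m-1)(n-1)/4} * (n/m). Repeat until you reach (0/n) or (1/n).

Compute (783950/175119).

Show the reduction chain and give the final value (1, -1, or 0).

-1

(783950/175119) = (83474/175119)   [reduce mod 175119]
83474 = 2^1·41737; (2/175119) = +1 since 175119 mod 8 = 7, so (83474/175119) = (+1)^1·(41737/175119); sign now +1
reciprocity: (41737/175119) = +1·(175119/41737) since 41737 mod 4 = 1, 175119 mod 4 = 3; sign now +1
(175119/41737) = (8171/41737)   [reduce mod 41737]
reciprocity: (8171/41737) = +1·(41737/8171) since 8171 mod 4 = 3, 41737 mod 4 = 1; sign now +1
(41737/8171) = (882/8171)   [reduce mod 8171]
882 = 2^1·441; (2/8171) = -1 since 8171 mod 8 = 3, so (882/8171) = (-1)^1·(441/8171); sign now -1
reciprocity: (441/8171) = +1·(8171/441) since 441 mod 4 = 1, 8171 mod 4 = 3; sign now -1
(8171/441) = (233/441)   [reduce mod 441]
reciprocity: (233/441) = +1·(441/233) since 233 mod 4 = 1, 441 mod 4 = 1; sign now -1
(441/233) = (208/233)   [reduce mod 233]
208 = 2^4·13; (2/233) = +1 since 233 mod 8 = 1, so (208/233) = (+1)^4·(13/233); sign now -1
reciprocity: (13/233) = +1·(233/13) since 13 mod 4 = 1, 233 mod 4 = 1; sign now -1
(233/13) = (12/13)   [reduce mod 13]
12 = 2^2·3; (2/13) = -1 since 13 mod 8 = 5, so (12/13) = (-1)^2·(3/13); sign now -1
reciprocity: (3/13) = +1·(13/3) since 3 mod 4 = 3, 13 mod 4 = 1; sign now -1
(13/3) = (1/3)   [reduce mod 3]
(1/3) = 1; final value = sign = -1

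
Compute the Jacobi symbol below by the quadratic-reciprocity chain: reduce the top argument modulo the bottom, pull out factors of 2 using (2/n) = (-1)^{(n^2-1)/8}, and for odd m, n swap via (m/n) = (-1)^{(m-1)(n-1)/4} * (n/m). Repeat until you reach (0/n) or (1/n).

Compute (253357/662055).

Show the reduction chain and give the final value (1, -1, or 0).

-1

reciprocity: (253357/662055) = +1·(662055/253357) since 253357 mod 4 = 1, 662055 mod 4 = 3; sign now +1
(662055/253357) = (155341/253357)   [reduce mod 253357]
reciprocity: (155341/253357) = +1·(253357/155341) since 155341 mod 4 = 1, 253357 mod 4 = 1; sign now +1
(253357/155341) = (98016/155341)   [reduce mod 155341]
98016 = 2^5·3063; (2/155341) = -1 since 155341 mod 8 = 5, so (98016/155341) = (-1)^5·(3063/155341); sign now -1
reciprocity: (3063/155341) = +1·(155341/3063) since 3063 mod 4 = 3, 155341 mod 4 = 1; sign now -1
(155341/3063) = (2191/3063)   [reduce mod 3063]
reciprocity: (2191/3063) = -1·(3063/2191) since 2191 mod 4 = 3, 3063 mod 4 = 3; sign now +1
(3063/2191) = (872/2191)   [reduce mod 2191]
872 = 2^3·109; (2/2191) = +1 since 2191 mod 8 = 7, so (872/2191) = (+1)^3·(109/2191); sign now +1
reciprocity: (109/2191) = +1·(2191/109) since 109 mod 4 = 1, 2191 mod 4 = 3; sign now +1
(2191/109) = (11/109)   [reduce mod 109]
reciprocity: (11/109) = +1·(109/11) since 11 mod 4 = 3, 109 mod 4 = 1; sign now +1
(109/11) = (10/11)   [reduce mod 11]
10 = 2^1·5; (2/11) = -1 since 11 mod 8 = 3, so (10/11) = (-1)^1·(5/11); sign now -1
reciprocity: (5/11) = +1·(11/5) since 5 mod 4 = 1, 11 mod 4 = 3; sign now -1
(11/5) = (1/5)   [reduce mod 5]
(1/5) = 1; final value = sign = -1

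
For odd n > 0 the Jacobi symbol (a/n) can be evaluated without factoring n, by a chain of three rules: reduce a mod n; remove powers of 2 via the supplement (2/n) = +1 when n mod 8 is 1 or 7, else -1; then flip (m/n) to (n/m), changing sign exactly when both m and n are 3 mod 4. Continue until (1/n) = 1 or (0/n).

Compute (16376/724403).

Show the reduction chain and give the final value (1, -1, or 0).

16376 = 2^3·2047; (2/724403) = -1 since 724403 mod 8 = 3, so (16376/724403) = (-1)^3·(2047/724403); sign now -1
reciprocity: (2047/724403) = -1·(724403/2047) since 2047 mod 4 = 3, 724403 mod 4 = 3; sign now +1
(724403/2047) = (1812/2047)   [reduce mod 2047]
1812 = 2^2·453; (2/2047) = +1 since 2047 mod 8 = 7, so (1812/2047) = (+1)^2·(453/2047); sign now +1
reciprocity: (453/2047) = +1·(2047/453) since 453 mod 4 = 1, 2047 mod 4 = 3; sign now +1
(2047/453) = (235/453)   [reduce mod 453]
reciprocity: (235/453) = +1·(453/235) since 235 mod 4 = 3, 453 mod 4 = 1; sign now +1
(453/235) = (218/235)   [reduce mod 235]
218 = 2^1·109; (2/235) = -1 since 235 mod 8 = 3, so (218/235) = (-1)^1·(109/235); sign now -1
reciprocity: (109/235) = +1·(235/109) since 109 mod 4 = 1, 235 mod 4 = 3; sign now -1
(235/109) = (17/109)   [reduce mod 109]
reciprocity: (17/109) = +1·(109/17) since 17 mod 4 = 1, 109 mod 4 = 1; sign now -1
(109/17) = (7/17)   [reduce mod 17]
reciprocity: (7/17) = +1·(17/7) since 7 mod 4 = 3, 17 mod 4 = 1; sign now -1
(17/7) = (3/7)   [reduce mod 7]
reciprocity: (3/7) = -1·(7/3) since 3 mod 4 = 3, 7 mod 4 = 3; sign now +1
(7/3) = (1/3)   [reduce mod 3]
(1/3) = 1; final value = sign = +1

1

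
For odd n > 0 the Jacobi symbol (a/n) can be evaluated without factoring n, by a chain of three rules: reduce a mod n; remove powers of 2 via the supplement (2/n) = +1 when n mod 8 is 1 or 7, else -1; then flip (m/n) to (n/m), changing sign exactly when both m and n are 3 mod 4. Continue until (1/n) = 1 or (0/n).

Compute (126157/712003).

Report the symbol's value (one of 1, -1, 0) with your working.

flip (126157/712003) -> (712003/126157): both odd, 126157 mod 4 = 1, 712003 mod 4 = 3, so the flip contributes +1; sign now +1
(712003/126157): 712003 mod 126157 = 81218, so (712003/126157) = (81218/126157)
factor out 2^1: 81218 = 2^1·40609; with 126157 mod 8 = 5, (2/126157) = -1; sign now -1; continue with (40609/126157)
flip (40609/126157) -> (126157/40609): both odd, 40609 mod 4 = 1, 126157 mod 4 = 1, so the flip contributes +1; sign now -1
(126157/40609): 126157 mod 40609 = 4330, so (126157/40609) = (4330/40609)
factor out 2^1: 4330 = 2^1·2165; with 40609 mod 8 = 1, (2/40609) = +1; sign now -1; continue with (2165/40609)
flip (2165/40609) -> (40609/2165): both odd, 2165 mod 4 = 1, 40609 mod 4 = 1, so the flip contributes +1; sign now -1
(40609/2165): 40609 mod 2165 = 1639, so (40609/2165) = (1639/2165)
flip (1639/2165) -> (2165/1639): both odd, 1639 mod 4 = 3, 2165 mod 4 = 1, so the flip contributes +1; sign now -1
(2165/1639): 2165 mod 1639 = 526, so (2165/1639) = (526/1639)
factor out 2^1: 526 = 2^1·263; with 1639 mod 8 = 7, (2/1639) = +1; sign now -1; continue with (263/1639)
flip (263/1639) -> (1639/263): both odd, 263 mod 4 = 3, 1639 mod 4 = 3, so the flip contributes -1; sign now +1
(1639/263): 1639 mod 263 = 61, so (1639/263) = (61/263)
flip (61/263) -> (263/61): both odd, 61 mod 4 = 1, 263 mod 4 = 3, so the flip contributes +1; sign now +1
(263/61): 263 mod 61 = 19, so (263/61) = (19/61)
flip (19/61) -> (61/19): both odd, 19 mod 4 = 3, 61 mod 4 = 1, so the flip contributes +1; sign now +1
(61/19): 61 mod 19 = 4, so (61/19) = (4/19)
factor out 2^2: 4 = 2^2·1; with 19 mod 8 = 3, (2/19) = -1; sign now +1; continue with (1/19)
reached (1/19) = 1, so the symbol is +1

1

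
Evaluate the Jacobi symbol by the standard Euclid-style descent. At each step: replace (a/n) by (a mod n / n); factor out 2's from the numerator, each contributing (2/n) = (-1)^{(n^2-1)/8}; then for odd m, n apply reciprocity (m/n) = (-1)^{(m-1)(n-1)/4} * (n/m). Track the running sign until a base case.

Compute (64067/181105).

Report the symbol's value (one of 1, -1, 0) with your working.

1

flip (64067/181105) -> (181105/64067): both odd, 64067 mod 4 = 3, 181105 mod 4 = 1, so the flip contributes +1; sign now +1
(181105/64067): 181105 mod 64067 = 52971, so (181105/64067) = (52971/64067)
flip (52971/64067) -> (64067/52971): both odd, 52971 mod 4 = 3, 64067 mod 4 = 3, so the flip contributes -1; sign now -1
(64067/52971): 64067 mod 52971 = 11096, so (64067/52971) = (11096/52971)
factor out 2^3: 11096 = 2^3·1387; with 52971 mod 8 = 3, (2/52971) = -1; sign now +1; continue with (1387/52971)
flip (1387/52971) -> (52971/1387): both odd, 1387 mod 4 = 3, 52971 mod 4 = 3, so the flip contributes -1; sign now -1
(52971/1387): 52971 mod 1387 = 265, so (52971/1387) = (265/1387)
flip (265/1387) -> (1387/265): both odd, 265 mod 4 = 1, 1387 mod 4 = 3, so the flip contributes +1; sign now -1
(1387/265): 1387 mod 265 = 62, so (1387/265) = (62/265)
factor out 2^1: 62 = 2^1·31; with 265 mod 8 = 1, (2/265) = +1; sign now -1; continue with (31/265)
flip (31/265) -> (265/31): both odd, 31 mod 4 = 3, 265 mod 4 = 1, so the flip contributes +1; sign now -1
(265/31): 265 mod 31 = 17, so (265/31) = (17/31)
flip (17/31) -> (31/17): both odd, 17 mod 4 = 1, 31 mod 4 = 3, so the flip contributes +1; sign now -1
(31/17): 31 mod 17 = 14, so (31/17) = (14/17)
factor out 2^1: 14 = 2^1·7; with 17 mod 8 = 1, (2/17) = +1; sign now -1; continue with (7/17)
flip (7/17) -> (17/7): both odd, 7 mod 4 = 3, 17 mod 4 = 1, so the flip contributes +1; sign now -1
(17/7): 17 mod 7 = 3, so (17/7) = (3/7)
flip (3/7) -> (7/3): both odd, 3 mod 4 = 3, 7 mod 4 = 3, so the flip contributes -1; sign now +1
(7/3): 7 mod 3 = 1, so (7/3) = (1/3)
reached (1/3) = 1, so the symbol is +1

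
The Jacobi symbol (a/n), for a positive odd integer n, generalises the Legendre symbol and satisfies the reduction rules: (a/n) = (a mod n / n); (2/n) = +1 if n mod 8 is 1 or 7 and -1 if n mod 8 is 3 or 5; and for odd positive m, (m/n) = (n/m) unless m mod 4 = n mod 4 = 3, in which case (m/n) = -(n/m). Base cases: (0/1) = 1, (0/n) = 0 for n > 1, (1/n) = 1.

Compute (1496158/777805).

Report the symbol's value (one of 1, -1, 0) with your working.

-1

(1496158/777805) = (718353/777805)   [reduce mod 777805]
reciprocity: (718353/777805) = +1·(777805/718353) since 718353 mod 4 = 1, 777805 mod 4 = 1; sign now +1
(777805/718353) = (59452/718353)   [reduce mod 718353]
59452 = 2^2·14863; (2/718353) = +1 since 718353 mod 8 = 1, so (59452/718353) = (+1)^2·(14863/718353); sign now +1
reciprocity: (14863/718353) = +1·(718353/14863) since 14863 mod 4 = 3, 718353 mod 4 = 1; sign now +1
(718353/14863) = (4929/14863)   [reduce mod 14863]
reciprocity: (4929/14863) = +1·(14863/4929) since 4929 mod 4 = 1, 14863 mod 4 = 3; sign now +1
(14863/4929) = (76/4929)   [reduce mod 4929]
76 = 2^2·19; (2/4929) = +1 since 4929 mod 8 = 1, so (76/4929) = (+1)^2·(19/4929); sign now +1
reciprocity: (19/4929) = +1·(4929/19) since 19 mod 4 = 3, 4929 mod 4 = 1; sign now +1
(4929/19) = (8/19)   [reduce mod 19]
8 = 2^3·1; (2/19) = -1 since 19 mod 8 = 3, so (8/19) = (-1)^3·(1/19); sign now -1
(1/19) = 1; final value = sign = -1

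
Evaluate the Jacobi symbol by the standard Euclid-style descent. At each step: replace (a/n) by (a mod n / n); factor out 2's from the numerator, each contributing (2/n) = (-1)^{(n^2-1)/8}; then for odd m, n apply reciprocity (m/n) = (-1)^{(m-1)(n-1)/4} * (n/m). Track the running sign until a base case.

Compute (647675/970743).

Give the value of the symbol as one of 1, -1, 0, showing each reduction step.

-1

flip (647675/970743) -> (970743/647675): both odd, 647675 mod 4 = 3, 970743 mod 4 = 3, so the flip contributes -1; sign now -1
(970743/647675): 970743 mod 647675 = 323068, so (970743/647675) = (323068/647675)
factor out 2^2: 323068 = 2^2·80767; with 647675 mod 8 = 3, (2/647675) = -1; sign now -1; continue with (80767/647675)
flip (80767/647675) -> (647675/80767): both odd, 80767 mod 4 = 3, 647675 mod 4 = 3, so the flip contributes -1; sign now +1
(647675/80767): 647675 mod 80767 = 1539, so (647675/80767) = (1539/80767)
flip (1539/80767) -> (80767/1539): both odd, 1539 mod 4 = 3, 80767 mod 4 = 3, so the flip contributes -1; sign now -1
(80767/1539): 80767 mod 1539 = 739, so (80767/1539) = (739/1539)
flip (739/1539) -> (1539/739): both odd, 739 mod 4 = 3, 1539 mod 4 = 3, so the flip contributes -1; sign now +1
(1539/739): 1539 mod 739 = 61, so (1539/739) = (61/739)
flip (61/739) -> (739/61): both odd, 61 mod 4 = 1, 739 mod 4 = 3, so the flip contributes +1; sign now +1
(739/61): 739 mod 61 = 7, so (739/61) = (7/61)
flip (7/61) -> (61/7): both odd, 7 mod 4 = 3, 61 mod 4 = 1, so the flip contributes +1; sign now +1
(61/7): 61 mod 7 = 5, so (61/7) = (5/7)
flip (5/7) -> (7/5): both odd, 5 mod 4 = 1, 7 mod 4 = 3, so the flip contributes +1; sign now +1
(7/5): 7 mod 5 = 2, so (7/5) = (2/5)
factor out 2^1: 2 = 2^1·1; with 5 mod 8 = 5, (2/5) = -1; sign now -1; continue with (1/5)
reached (1/5) = 1, so the symbol is -1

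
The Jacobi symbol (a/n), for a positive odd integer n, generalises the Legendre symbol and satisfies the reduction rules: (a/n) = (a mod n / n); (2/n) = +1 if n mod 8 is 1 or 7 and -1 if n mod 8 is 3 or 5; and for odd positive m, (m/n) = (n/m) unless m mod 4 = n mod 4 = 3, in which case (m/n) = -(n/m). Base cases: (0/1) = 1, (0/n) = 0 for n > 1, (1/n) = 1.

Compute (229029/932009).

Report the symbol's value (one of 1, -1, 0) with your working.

-1

flip (229029/932009) -> (932009/229029): both odd, 229029 mod 4 = 1, 932009 mod 4 = 1, so the flip contributes +1; sign now +1
(932009/229029): 932009 mod 229029 = 15893, so (932009/229029) = (15893/229029)
flip (15893/229029) -> (229029/15893): both odd, 15893 mod 4 = 1, 229029 mod 4 = 1, so the flip contributes +1; sign now +1
(229029/15893): 229029 mod 15893 = 6527, so (229029/15893) = (6527/15893)
flip (6527/15893) -> (15893/6527): both odd, 6527 mod 4 = 3, 15893 mod 4 = 1, so the flip contributes +1; sign now +1
(15893/6527): 15893 mod 6527 = 2839, so (15893/6527) = (2839/6527)
flip (2839/6527) -> (6527/2839): both odd, 2839 mod 4 = 3, 6527 mod 4 = 3, so the flip contributes -1; sign now -1
(6527/2839): 6527 mod 2839 = 849, so (6527/2839) = (849/2839)
flip (849/2839) -> (2839/849): both odd, 849 mod 4 = 1, 2839 mod 4 = 3, so the flip contributes +1; sign now -1
(2839/849): 2839 mod 849 = 292, so (2839/849) = (292/849)
factor out 2^2: 292 = 2^2·73; with 849 mod 8 = 1, (2/849) = +1; sign now -1; continue with (73/849)
flip (73/849) -> (849/73): both odd, 73 mod 4 = 1, 849 mod 4 = 1, so the flip contributes +1; sign now -1
(849/73): 849 mod 73 = 46, so (849/73) = (46/73)
factor out 2^1: 46 = 2^1·23; with 73 mod 8 = 1, (2/73) = +1; sign now -1; continue with (23/73)
flip (23/73) -> (73/23): both odd, 23 mod 4 = 3, 73 mod 4 = 1, so the flip contributes +1; sign now -1
(73/23): 73 mod 23 = 4, so (73/23) = (4/23)
factor out 2^2: 4 = 2^2·1; with 23 mod 8 = 7, (2/23) = +1; sign now -1; continue with (1/23)
reached (1/23) = 1, so the symbol is -1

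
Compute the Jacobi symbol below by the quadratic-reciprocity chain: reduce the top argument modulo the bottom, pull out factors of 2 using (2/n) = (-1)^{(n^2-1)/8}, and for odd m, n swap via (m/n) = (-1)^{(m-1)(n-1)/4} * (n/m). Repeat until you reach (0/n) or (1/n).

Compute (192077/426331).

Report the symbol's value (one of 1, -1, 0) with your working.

1

reciprocity: (192077/426331) = +1·(426331/192077) since 192077 mod 4 = 1, 426331 mod 4 = 3; sign now +1
(426331/192077) = (42177/192077)   [reduce mod 192077]
reciprocity: (42177/192077) = +1·(192077/42177) since 42177 mod 4 = 1, 192077 mod 4 = 1; sign now +1
(192077/42177) = (23369/42177)   [reduce mod 42177]
reciprocity: (23369/42177) = +1·(42177/23369) since 23369 mod 4 = 1, 42177 mod 4 = 1; sign now +1
(42177/23369) = (18808/23369)   [reduce mod 23369]
18808 = 2^3·2351; (2/23369) = +1 since 23369 mod 8 = 1, so (18808/23369) = (+1)^3·(2351/23369); sign now +1
reciprocity: (2351/23369) = +1·(23369/2351) since 2351 mod 4 = 3, 23369 mod 4 = 1; sign now +1
(23369/2351) = (2210/2351)   [reduce mod 2351]
2210 = 2^1·1105; (2/2351) = +1 since 2351 mod 8 = 7, so (2210/2351) = (+1)^1·(1105/2351); sign now +1
reciprocity: (1105/2351) = +1·(2351/1105) since 1105 mod 4 = 1, 2351 mod 4 = 3; sign now +1
(2351/1105) = (141/1105)   [reduce mod 1105]
reciprocity: (141/1105) = +1·(1105/141) since 141 mod 4 = 1, 1105 mod 4 = 1; sign now +1
(1105/141) = (118/141)   [reduce mod 141]
118 = 2^1·59; (2/141) = -1 since 141 mod 8 = 5, so (118/141) = (-1)^1·(59/141); sign now -1
reciprocity: (59/141) = +1·(141/59) since 59 mod 4 = 3, 141 mod 4 = 1; sign now -1
(141/59) = (23/59)   [reduce mod 59]
reciprocity: (23/59) = -1·(59/23) since 23 mod 4 = 3, 59 mod 4 = 3; sign now +1
(59/23) = (13/23)   [reduce mod 23]
reciprocity: (13/23) = +1·(23/13) since 13 mod 4 = 1, 23 mod 4 = 3; sign now +1
(23/13) = (10/13)   [reduce mod 13]
10 = 2^1·5; (2/13) = -1 since 13 mod 8 = 5, so (10/13) = (-1)^1·(5/13); sign now -1
reciprocity: (5/13) = +1·(13/5) since 5 mod 4 = 1, 13 mod 4 = 1; sign now -1
(13/5) = (3/5)   [reduce mod 5]
reciprocity: (3/5) = +1·(5/3) since 3 mod 4 = 3, 5 mod 4 = 1; sign now -1
(5/3) = (2/3)   [reduce mod 3]
2 = 2^1·1; (2/3) = -1 since 3 mod 8 = 3, so (2/3) = (-1)^1·(1/3); sign now +1
(1/3) = 1; final value = sign = +1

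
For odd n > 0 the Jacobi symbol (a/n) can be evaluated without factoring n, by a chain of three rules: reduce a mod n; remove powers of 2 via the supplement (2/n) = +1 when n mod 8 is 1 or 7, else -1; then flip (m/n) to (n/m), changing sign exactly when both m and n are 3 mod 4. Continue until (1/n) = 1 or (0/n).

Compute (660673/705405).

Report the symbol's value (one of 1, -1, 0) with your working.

reciprocity: (660673/705405) = +1·(705405/660673) since 660673 mod 4 = 1, 705405 mod 4 = 1; sign now +1
(705405/660673) = (44732/660673)   [reduce mod 660673]
44732 = 2^2·11183; (2/660673) = +1 since 660673 mod 8 = 1, so (44732/660673) = (+1)^2·(11183/660673); sign now +1
reciprocity: (11183/660673) = +1·(660673/11183) since 11183 mod 4 = 3, 660673 mod 4 = 1; sign now +1
(660673/11183) = (876/11183)   [reduce mod 11183]
876 = 2^2·219; (2/11183) = +1 since 11183 mod 8 = 7, so (876/11183) = (+1)^2·(219/11183); sign now +1
reciprocity: (219/11183) = -1·(11183/219) since 219 mod 4 = 3, 11183 mod 4 = 3; sign now -1
(11183/219) = (14/219)   [reduce mod 219]
14 = 2^1·7; (2/219) = -1 since 219 mod 8 = 3, so (14/219) = (-1)^1·(7/219); sign now +1
reciprocity: (7/219) = -1·(219/7) since 7 mod 4 = 3, 219 mod 4 = 3; sign now -1
(219/7) = (2/7)   [reduce mod 7]
2 = 2^1·1; (2/7) = +1 since 7 mod 8 = 7, so (2/7) = (+1)^1·(1/7); sign now -1
(1/7) = 1; final value = sign = -1

-1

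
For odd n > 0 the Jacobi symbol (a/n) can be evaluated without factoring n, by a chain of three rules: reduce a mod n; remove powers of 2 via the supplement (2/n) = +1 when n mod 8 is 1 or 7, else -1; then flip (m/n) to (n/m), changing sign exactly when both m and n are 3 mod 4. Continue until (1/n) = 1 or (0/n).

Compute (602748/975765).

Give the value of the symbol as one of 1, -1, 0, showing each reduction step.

602748 = 2^2·150687; (2/975765) = -1 since 975765 mod 8 = 5, so (602748/975765) = (-1)^2·(150687/975765); sign now +1
reciprocity: (150687/975765) = +1·(975765/150687) since 150687 mod 4 = 3, 975765 mod 4 = 1; sign now +1
(975765/150687) = (71643/150687)   [reduce mod 150687]
reciprocity: (71643/150687) = -1·(150687/71643) since 71643 mod 4 = 3, 150687 mod 4 = 3; sign now -1
(150687/71643) = (7401/71643)   [reduce mod 71643]
reciprocity: (7401/71643) = +1·(71643/7401) since 7401 mod 4 = 1, 71643 mod 4 = 3; sign now -1
(71643/7401) = (5034/7401)   [reduce mod 7401]
5034 = 2^1·2517; (2/7401) = +1 since 7401 mod 8 = 1, so (5034/7401) = (+1)^1·(2517/7401); sign now -1
reciprocity: (2517/7401) = +1·(7401/2517) since 2517 mod 4 = 1, 7401 mod 4 = 1; sign now -1
(7401/2517) = (2367/2517)   [reduce mod 2517]
reciprocity: (2367/2517) = +1·(2517/2367) since 2367 mod 4 = 3, 2517 mod 4 = 1; sign now -1
(2517/2367) = (150/2367)   [reduce mod 2367]
150 = 2^1·75; (2/2367) = +1 since 2367 mod 8 = 7, so (150/2367) = (+1)^1·(75/2367); sign now -1
reciprocity: (75/2367) = -1·(2367/75) since 75 mod 4 = 3, 2367 mod 4 = 3; sign now +1
(2367/75) = (42/75)   [reduce mod 75]
42 = 2^1·21; (2/75) = -1 since 75 mod 8 = 3, so (42/75) = (-1)^1·(21/75); sign now -1
reciprocity: (21/75) = +1·(75/21) since 21 mod 4 = 1, 75 mod 4 = 3; sign now -1
(75/21) = (12/21)   [reduce mod 21]
12 = 2^2·3; (2/21) = -1 since 21 mod 8 = 5, so (12/21) = (-1)^2·(3/21); sign now -1
reciprocity: (3/21) = +1·(21/3) since 3 mod 4 = 3, 21 mod 4 = 1; sign now -1
(21/3) = (0/3)   [reduce mod 3]
(0/3) = 0   [gcd(a, n) > 1]; final value = 0

0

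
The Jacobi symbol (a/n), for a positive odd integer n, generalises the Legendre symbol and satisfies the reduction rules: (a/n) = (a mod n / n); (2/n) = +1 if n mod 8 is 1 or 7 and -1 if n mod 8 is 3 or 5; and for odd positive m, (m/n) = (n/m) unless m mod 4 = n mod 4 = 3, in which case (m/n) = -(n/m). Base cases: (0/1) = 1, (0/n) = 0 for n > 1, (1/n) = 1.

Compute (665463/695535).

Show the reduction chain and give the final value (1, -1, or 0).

0

flip (665463/695535) -> (695535/665463): both odd, 665463 mod 4 = 3, 695535 mod 4 = 3, so the flip contributes -1; sign now -1
(695535/665463): 695535 mod 665463 = 30072, so (695535/665463) = (30072/665463)
factor out 2^3: 30072 = 2^3·3759; with 665463 mod 8 = 7, (2/665463) = +1; sign now -1; continue with (3759/665463)
flip (3759/665463) -> (665463/3759): both odd, 3759 mod 4 = 3, 665463 mod 4 = 3, so the flip contributes -1; sign now +1
(665463/3759): 665463 mod 3759 = 120, so (665463/3759) = (120/3759)
factor out 2^3: 120 = 2^3·15; with 3759 mod 8 = 7, (2/3759) = +1; sign now +1; continue with (15/3759)
flip (15/3759) -> (3759/15): both odd, 15 mod 4 = 3, 3759 mod 4 = 3, so the flip contributes -1; sign now -1
(3759/15): 3759 mod 15 = 9, so (3759/15) = (9/15)
flip (9/15) -> (15/9): both odd, 9 mod 4 = 1, 15 mod 4 = 3, so the flip contributes +1; sign now -1
(15/9): 15 mod 9 = 6, so (15/9) = (6/9)
factor out 2^1: 6 = 2^1·3; with 9 mod 8 = 1, (2/9) = +1; sign now -1; continue with (3/9)
flip (3/9) -> (9/3): both odd, 3 mod 4 = 3, 9 mod 4 = 1, so the flip contributes +1; sign now -1
(9/3): 9 mod 3 = 0, so (9/3) = (0/3)
reached (0/3); gcd(a, n) > 1, so (0/3) = 0 and the symbol is 0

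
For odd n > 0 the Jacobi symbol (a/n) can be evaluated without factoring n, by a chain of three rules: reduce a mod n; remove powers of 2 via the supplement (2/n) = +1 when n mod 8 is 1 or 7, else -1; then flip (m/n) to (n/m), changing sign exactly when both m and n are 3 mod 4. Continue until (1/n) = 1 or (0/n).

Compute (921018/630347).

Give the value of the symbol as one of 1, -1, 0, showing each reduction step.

-1

(921018/630347): 921018 mod 630347 = 290671, so (921018/630347) = (290671/630347)
flip (290671/630347) -> (630347/290671): both odd, 290671 mod 4 = 3, 630347 mod 4 = 3, so the flip contributes -1; sign now -1
(630347/290671): 630347 mod 290671 = 49005, so (630347/290671) = (49005/290671)
flip (49005/290671) -> (290671/49005): both odd, 49005 mod 4 = 1, 290671 mod 4 = 3, so the flip contributes +1; sign now -1
(290671/49005): 290671 mod 49005 = 45646, so (290671/49005) = (45646/49005)
factor out 2^1: 45646 = 2^1·22823; with 49005 mod 8 = 5, (2/49005) = -1; sign now +1; continue with (22823/49005)
flip (22823/49005) -> (49005/22823): both odd, 22823 mod 4 = 3, 49005 mod 4 = 1, so the flip contributes +1; sign now +1
(49005/22823): 49005 mod 22823 = 3359, so (49005/22823) = (3359/22823)
flip (3359/22823) -> (22823/3359): both odd, 3359 mod 4 = 3, 22823 mod 4 = 3, so the flip contributes -1; sign now -1
(22823/3359): 22823 mod 3359 = 2669, so (22823/3359) = (2669/3359)
flip (2669/3359) -> (3359/2669): both odd, 2669 mod 4 = 1, 3359 mod 4 = 3, so the flip contributes +1; sign now -1
(3359/2669): 3359 mod 2669 = 690, so (3359/2669) = (690/2669)
factor out 2^1: 690 = 2^1·345; with 2669 mod 8 = 5, (2/2669) = -1; sign now +1; continue with (345/2669)
flip (345/2669) -> (2669/345): both odd, 345 mod 4 = 1, 2669 mod 4 = 1, so the flip contributes +1; sign now +1
(2669/345): 2669 mod 345 = 254, so (2669/345) = (254/345)
factor out 2^1: 254 = 2^1·127; with 345 mod 8 = 1, (2/345) = +1; sign now +1; continue with (127/345)
flip (127/345) -> (345/127): both odd, 127 mod 4 = 3, 345 mod 4 = 1, so the flip contributes +1; sign now +1
(345/127): 345 mod 127 = 91, so (345/127) = (91/127)
flip (91/127) -> (127/91): both odd, 91 mod 4 = 3, 127 mod 4 = 3, so the flip contributes -1; sign now -1
(127/91): 127 mod 91 = 36, so (127/91) = (36/91)
factor out 2^2: 36 = 2^2·9; with 91 mod 8 = 3, (2/91) = -1; sign now -1; continue with (9/91)
flip (9/91) -> (91/9): both odd, 9 mod 4 = 1, 91 mod 4 = 3, so the flip contributes +1; sign now -1
(91/9): 91 mod 9 = 1, so (91/9) = (1/9)
reached (1/9) = 1, so the symbol is -1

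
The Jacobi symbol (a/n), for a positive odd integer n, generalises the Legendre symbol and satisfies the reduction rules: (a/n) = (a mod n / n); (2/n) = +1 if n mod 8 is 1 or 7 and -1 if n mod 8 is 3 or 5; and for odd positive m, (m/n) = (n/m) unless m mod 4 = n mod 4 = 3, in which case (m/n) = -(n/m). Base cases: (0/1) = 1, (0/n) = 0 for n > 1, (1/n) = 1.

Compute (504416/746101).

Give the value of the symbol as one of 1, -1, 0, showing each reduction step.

1

504416 = 2^5·15763; (2/746101) = -1 since 746101 mod 8 = 5, so (504416/746101) = (-1)^5·(15763/746101); sign now -1
reciprocity: (15763/746101) = +1·(746101/15763) since 15763 mod 4 = 3, 746101 mod 4 = 1; sign now -1
(746101/15763) = (5240/15763)   [reduce mod 15763]
5240 = 2^3·655; (2/15763) = -1 since 15763 mod 8 = 3, so (5240/15763) = (-1)^3·(655/15763); sign now +1
reciprocity: (655/15763) = -1·(15763/655) since 655 mod 4 = 3, 15763 mod 4 = 3; sign now -1
(15763/655) = (43/655)   [reduce mod 655]
reciprocity: (43/655) = -1·(655/43) since 43 mod 4 = 3, 655 mod 4 = 3; sign now +1
(655/43) = (10/43)   [reduce mod 43]
10 = 2^1·5; (2/43) = -1 since 43 mod 8 = 3, so (10/43) = (-1)^1·(5/43); sign now -1
reciprocity: (5/43) = +1·(43/5) since 5 mod 4 = 1, 43 mod 4 = 3; sign now -1
(43/5) = (3/5)   [reduce mod 5]
reciprocity: (3/5) = +1·(5/3) since 3 mod 4 = 3, 5 mod 4 = 1; sign now -1
(5/3) = (2/3)   [reduce mod 3]
2 = 2^1·1; (2/3) = -1 since 3 mod 8 = 3, so (2/3) = (-1)^1·(1/3); sign now +1
(1/3) = 1; final value = sign = +1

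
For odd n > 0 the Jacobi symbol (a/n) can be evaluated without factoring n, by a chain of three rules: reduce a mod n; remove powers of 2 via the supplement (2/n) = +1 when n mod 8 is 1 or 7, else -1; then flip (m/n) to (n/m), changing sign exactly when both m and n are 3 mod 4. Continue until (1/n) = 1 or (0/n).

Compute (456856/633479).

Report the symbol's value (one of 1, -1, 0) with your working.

1

factor out 2^3: 456856 = 2^3·57107; with 633479 mod 8 = 7, (2/633479) = +1; sign now +1; continue with (57107/633479)
flip (57107/633479) -> (633479/57107): both odd, 57107 mod 4 = 3, 633479 mod 4 = 3, so the flip contributes -1; sign now -1
(633479/57107): 633479 mod 57107 = 5302, so (633479/57107) = (5302/57107)
factor out 2^1: 5302 = 2^1·2651; with 57107 mod 8 = 3, (2/57107) = -1; sign now +1; continue with (2651/57107)
flip (2651/57107) -> (57107/2651): both odd, 2651 mod 4 = 3, 57107 mod 4 = 3, so the flip contributes -1; sign now -1
(57107/2651): 57107 mod 2651 = 1436, so (57107/2651) = (1436/2651)
factor out 2^2: 1436 = 2^2·359; with 2651 mod 8 = 3, (2/2651) = -1; sign now -1; continue with (359/2651)
flip (359/2651) -> (2651/359): both odd, 359 mod 4 = 3, 2651 mod 4 = 3, so the flip contributes -1; sign now +1
(2651/359): 2651 mod 359 = 138, so (2651/359) = (138/359)
factor out 2^1: 138 = 2^1·69; with 359 mod 8 = 7, (2/359) = +1; sign now +1; continue with (69/359)
flip (69/359) -> (359/69): both odd, 69 mod 4 = 1, 359 mod 4 = 3, so the flip contributes +1; sign now +1
(359/69): 359 mod 69 = 14, so (359/69) = (14/69)
factor out 2^1: 14 = 2^1·7; with 69 mod 8 = 5, (2/69) = -1; sign now -1; continue with (7/69)
flip (7/69) -> (69/7): both odd, 7 mod 4 = 3, 69 mod 4 = 1, so the flip contributes +1; sign now -1
(69/7): 69 mod 7 = 6, so (69/7) = (6/7)
factor out 2^1: 6 = 2^1·3; with 7 mod 8 = 7, (2/7) = +1; sign now -1; continue with (3/7)
flip (3/7) -> (7/3): both odd, 3 mod 4 = 3, 7 mod 4 = 3, so the flip contributes -1; sign now +1
(7/3): 7 mod 3 = 1, so (7/3) = (1/3)
reached (1/3) = 1, so the symbol is +1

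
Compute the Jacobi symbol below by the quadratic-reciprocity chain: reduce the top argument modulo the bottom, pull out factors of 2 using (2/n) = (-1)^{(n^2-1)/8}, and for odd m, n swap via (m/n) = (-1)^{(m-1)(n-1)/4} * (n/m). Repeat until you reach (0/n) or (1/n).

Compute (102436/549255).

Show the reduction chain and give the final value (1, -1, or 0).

1

factor out 2^2: 102436 = 2^2·25609; with 549255 mod 8 = 7, (2/549255) = +1; sign now +1; continue with (25609/549255)
flip (25609/549255) -> (549255/25609): both odd, 25609 mod 4 = 1, 549255 mod 4 = 3, so the flip contributes +1; sign now +1
(549255/25609): 549255 mod 25609 = 11466, so (549255/25609) = (11466/25609)
factor out 2^1: 11466 = 2^1·5733; with 25609 mod 8 = 1, (2/25609) = +1; sign now +1; continue with (5733/25609)
flip (5733/25609) -> (25609/5733): both odd, 5733 mod 4 = 1, 25609 mod 4 = 1, so the flip contributes +1; sign now +1
(25609/5733): 25609 mod 5733 = 2677, so (25609/5733) = (2677/5733)
flip (2677/5733) -> (5733/2677): both odd, 2677 mod 4 = 1, 5733 mod 4 = 1, so the flip contributes +1; sign now +1
(5733/2677): 5733 mod 2677 = 379, so (5733/2677) = (379/2677)
flip (379/2677) -> (2677/379): both odd, 379 mod 4 = 3, 2677 mod 4 = 1, so the flip contributes +1; sign now +1
(2677/379): 2677 mod 379 = 24, so (2677/379) = (24/379)
factor out 2^3: 24 = 2^3·3; with 379 mod 8 = 3, (2/379) = -1; sign now -1; continue with (3/379)
flip (3/379) -> (379/3): both odd, 3 mod 4 = 3, 379 mod 4 = 3, so the flip contributes -1; sign now +1
(379/3): 379 mod 3 = 1, so (379/3) = (1/3)
reached (1/3) = 1, so the symbol is +1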